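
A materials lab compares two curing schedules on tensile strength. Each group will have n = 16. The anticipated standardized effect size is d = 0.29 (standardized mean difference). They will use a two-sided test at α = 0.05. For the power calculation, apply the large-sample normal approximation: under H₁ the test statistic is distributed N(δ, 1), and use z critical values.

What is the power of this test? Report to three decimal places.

Power ≈ 0.130

Noncentrality parameter: δ = d·√(n/2) = 0.29 × √(16/2) = 0.8202
Critical value for a two-sided test at α = 0.05: z_{α/2} = 1.960.
Power = Φ(δ − 1.960) + Φ(−δ − 1.960) = Φ(-1.140) + Φ(-2.780) = 0.1272 + 0.0027 = 0.1299.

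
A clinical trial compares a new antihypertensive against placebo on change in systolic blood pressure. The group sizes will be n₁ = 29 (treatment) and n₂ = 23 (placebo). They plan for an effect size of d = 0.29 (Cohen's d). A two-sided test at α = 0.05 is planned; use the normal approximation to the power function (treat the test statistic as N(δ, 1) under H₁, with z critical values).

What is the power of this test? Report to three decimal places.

Noncentrality parameter: λ = d / √(1/n₁ + 1/n₂) = 0.29 / √(1/29 + 1/23) = 1.0386
Two-sided α = 0.05 → critical value z_{0.025} = 1.960.
Power = Φ(λ − 1.960) + Φ(−λ − 1.960) = Φ(-0.921) + Φ(-2.999) = 0.1784 + 0.0014 = 0.1798.

Power ≈ 0.180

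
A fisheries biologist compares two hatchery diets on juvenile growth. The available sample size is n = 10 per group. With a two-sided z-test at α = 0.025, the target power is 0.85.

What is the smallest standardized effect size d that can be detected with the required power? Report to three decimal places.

Need Φ(δ − 2.241) = 0.85, so δ = 2.241 + 1.036 = 3.278.
(The second rejection-region term Φ(−δ − z_{α/2}) is negligible and dropped.)
δ = d·√(n/2) ⇒ d = δ/√(n/2) = 3.278/√(10/2) = 1.4659.

d ≈ 1.466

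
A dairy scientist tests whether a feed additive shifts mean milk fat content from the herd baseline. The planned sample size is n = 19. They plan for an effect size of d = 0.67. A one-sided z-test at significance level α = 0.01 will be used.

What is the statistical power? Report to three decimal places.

Noncentrality parameter: δ = d·√n = 0.67 × √19 = 2.9205
Critical value for a one-sided test at α = 0.01: z_α = 2.326.
Power = Φ(δ − 2.326) = Φ(0.594) = 0.7238.

Power ≈ 0.724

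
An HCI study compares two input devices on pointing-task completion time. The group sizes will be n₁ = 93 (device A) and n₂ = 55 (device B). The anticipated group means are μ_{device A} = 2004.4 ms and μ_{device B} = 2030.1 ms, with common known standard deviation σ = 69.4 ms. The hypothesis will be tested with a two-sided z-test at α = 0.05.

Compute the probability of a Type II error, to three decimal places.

Standardized effect: d = |μ_{device A} − μ_{device B}| / σ = |2004.4 − 2030.1| / 69.4 = 0.3703
Noncentrality parameter: δ = d / √(1/n₁ + 1/n₂) = 0.3703 / √(1/93 + 1/55) = 2.1770
Critical value for a two-sided test at α = 0.05: z_{α/2} = 1.960.
Power = Φ(δ − 1.960) + Φ(−δ − 1.960) = Φ(0.217) + Φ(-4.137) = 0.5859 + 0.0000 = 0.5859.
Type II error: β = 1 − power = 1 − 0.5859 = 0.4141.

β ≈ 0.414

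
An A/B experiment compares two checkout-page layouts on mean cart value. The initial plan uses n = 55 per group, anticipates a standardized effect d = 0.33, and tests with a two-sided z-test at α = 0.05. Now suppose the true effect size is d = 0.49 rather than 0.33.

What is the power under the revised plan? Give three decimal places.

With d = 0.49: δ = d·√(n/2) = 0.49 × √(55/2) = 2.5696. Critical value z_{0.025} = 1.960.
Revised power = Φ(δ − 1.960) + Φ(−δ − 1.960) = Φ(0.610) + Φ(-4.530) = 0.7289 + 0.0000 = 0.7289.

Power ≈ 0.729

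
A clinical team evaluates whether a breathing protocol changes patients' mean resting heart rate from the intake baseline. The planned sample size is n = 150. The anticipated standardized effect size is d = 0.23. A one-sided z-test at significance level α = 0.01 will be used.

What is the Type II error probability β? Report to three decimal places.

Noncentrality parameter: δ = d·√n = 0.23 × √150 = 2.8169
One-sided α = 0.01 → critical value z_{0.01} = 2.326.
Power = P(Z > 2.326 − δ) = Φ(0.491) = 0.6881.
Type II error: β = 1 − power = 1 − 0.6881 = 0.3119.

β ≈ 0.312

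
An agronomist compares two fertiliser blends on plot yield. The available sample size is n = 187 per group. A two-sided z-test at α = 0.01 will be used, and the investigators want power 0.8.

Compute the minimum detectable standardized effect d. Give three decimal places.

d ≈ 0.353

Need Φ(δ − 2.576) = 0.8, so δ = 2.576 + 0.842 = 3.417.
(Lower-tail contribution to power is negligible for δ > 0.)
δ = d·√(n/2) ⇒ d = δ/√(n/2) = 3.417/√(187/2) = 0.3534.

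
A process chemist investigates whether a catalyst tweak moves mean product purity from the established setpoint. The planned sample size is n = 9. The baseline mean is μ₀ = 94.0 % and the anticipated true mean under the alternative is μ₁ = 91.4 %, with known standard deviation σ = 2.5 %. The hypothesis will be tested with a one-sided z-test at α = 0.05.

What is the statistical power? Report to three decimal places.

Standardized effect: d = |μ₁ − μ₀| / σ = |91.4 − 94.0| / 2.5 = 1.0400
Noncentrality parameter: δ = d·√n = 1.0400 × √9 = 3.1200
One-sided α = 0.05 → critical value z_{0.05} = 1.645.
Power = P(Z > 1.645 − δ) = Φ(1.475) = 0.9299.

Power ≈ 0.930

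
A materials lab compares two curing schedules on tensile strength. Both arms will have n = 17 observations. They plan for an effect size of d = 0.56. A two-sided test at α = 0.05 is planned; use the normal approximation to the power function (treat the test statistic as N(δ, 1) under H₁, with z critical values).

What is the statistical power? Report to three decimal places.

Noncentrality parameter: δ = d·√(n/2) = 0.56 × √(17/2) = 1.6327
Two-sided α = 0.05 → critical value z_{0.025} = 1.960.
Power = Φ(δ − 1.960) + Φ(−δ − 1.960) = Φ(-0.327) + Φ(-3.593) = 0.3717 + 0.0002 = 0.3719.

Power ≈ 0.372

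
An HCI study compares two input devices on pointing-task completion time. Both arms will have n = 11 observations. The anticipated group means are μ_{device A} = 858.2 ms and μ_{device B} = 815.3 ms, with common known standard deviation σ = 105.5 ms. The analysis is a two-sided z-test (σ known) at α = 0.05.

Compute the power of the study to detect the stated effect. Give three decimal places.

Standardized effect: d = |μ_{device A} − μ_{device B}| / σ = |858.2 − 815.3| / 105.5 = 0.4066
Noncentrality parameter: δ = d·√(n/2) = 0.4066 × √(11/2) = 0.9536
Two-sided α = 0.05 → critical value z_{0.025} = 1.960.
Power = Φ(δ − 1.960) + Φ(−δ − 1.960) = Φ(-1.006) + Φ(-2.914) = 0.1571 + 0.0018 = 0.1589.

Power ≈ 0.159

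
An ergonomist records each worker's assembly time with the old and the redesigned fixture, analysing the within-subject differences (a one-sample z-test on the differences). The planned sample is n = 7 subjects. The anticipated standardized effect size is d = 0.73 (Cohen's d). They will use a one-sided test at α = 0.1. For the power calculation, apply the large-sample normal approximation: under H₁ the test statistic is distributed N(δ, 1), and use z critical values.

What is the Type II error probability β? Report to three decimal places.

Noncentrality parameter: δ = d·√n = 0.73 × √7 = 1.9314
Critical value for a one-sided test at α = 0.1: z_α = 1.282.
Power = Φ(δ − 1.282) = Φ(0.650) = 0.7421.
Type II error: β = 1 − power = 1 − 0.7421 = 0.2579.

β ≈ 0.258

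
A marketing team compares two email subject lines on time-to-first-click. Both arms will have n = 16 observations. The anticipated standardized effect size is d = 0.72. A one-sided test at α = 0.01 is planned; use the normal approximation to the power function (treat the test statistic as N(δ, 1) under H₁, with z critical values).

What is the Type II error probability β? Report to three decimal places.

β ≈ 0.614

Noncentrality parameter: δ = d·√(n/2) = 0.72 × √(16/2) = 2.0365
One-sided α = 0.01 → critical value z_{0.01} = 2.326.
Power = P(Z > 2.326 − δ) = Φ(-0.290) = 0.3860.
Type II error: β = 1 − power = 1 − 0.3860 = 0.6140.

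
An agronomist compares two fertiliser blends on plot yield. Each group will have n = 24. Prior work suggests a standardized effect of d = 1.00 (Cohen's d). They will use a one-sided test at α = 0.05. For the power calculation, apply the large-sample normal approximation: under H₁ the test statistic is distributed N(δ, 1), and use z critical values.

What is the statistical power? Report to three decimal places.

Noncentrality parameter: δ = d·√(n/2) = 1.00 × √(24/2) = 3.4641
Critical value for a one-sided test at α = 0.05: z_α = 1.645.
Power = Φ(δ − 1.645) = Φ(1.819) = 0.9656.

Power ≈ 0.966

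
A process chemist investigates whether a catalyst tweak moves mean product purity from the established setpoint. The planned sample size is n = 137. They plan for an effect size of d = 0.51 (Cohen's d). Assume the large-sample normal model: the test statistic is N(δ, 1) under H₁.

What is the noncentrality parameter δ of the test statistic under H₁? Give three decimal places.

δ ≈ 5.969

δ = d·√n = 0.51 × √137 = 5.9694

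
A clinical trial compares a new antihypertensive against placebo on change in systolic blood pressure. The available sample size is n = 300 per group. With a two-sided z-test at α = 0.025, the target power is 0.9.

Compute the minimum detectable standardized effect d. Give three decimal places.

d ≈ 0.288

Need Φ(δ − 2.241) = 0.9, so δ = 2.241 + 1.282 = 3.523.
(Lower-tail contribution to power is negligible for δ > 0.)
δ = d·√(n/2) ⇒ d = δ/√(n/2) = 3.523/√(300/2) = 0.2876.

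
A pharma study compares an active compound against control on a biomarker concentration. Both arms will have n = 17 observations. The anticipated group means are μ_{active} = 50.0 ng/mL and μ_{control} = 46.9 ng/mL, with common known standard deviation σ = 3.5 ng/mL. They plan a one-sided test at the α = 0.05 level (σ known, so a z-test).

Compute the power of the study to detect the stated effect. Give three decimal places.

Power ≈ 0.826

Standardized effect: d = |μ_{active} − μ_{control}| / σ = |50.0 − 46.9| / 3.5 = 0.8857
Noncentrality parameter: δ = d·√(n/2) = 0.8857 × √(17/2) = 2.5823
One-sided α = 0.05 → critical value z_{0.05} = 1.645.
Power = P(Z > 1.645 − δ) = Φ(0.937) = 0.8257.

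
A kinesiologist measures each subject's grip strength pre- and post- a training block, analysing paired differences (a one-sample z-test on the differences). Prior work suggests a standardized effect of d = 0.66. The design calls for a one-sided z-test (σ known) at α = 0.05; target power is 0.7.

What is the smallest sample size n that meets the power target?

Set Φ(δ − 1.645) = 0.7; then δ − 1.645 = Φ⁻¹(0.7) = 0.524, giving δ = 2.169.
δ = d·√n ⇒ n = (δ/d)² = (2.169 / 0.66)² = 10.80.
Rounding up, n = 11.

n = 11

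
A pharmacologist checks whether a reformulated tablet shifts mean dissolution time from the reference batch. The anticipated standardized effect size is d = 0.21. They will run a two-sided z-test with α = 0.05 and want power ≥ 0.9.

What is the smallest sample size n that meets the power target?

n = 239

For power 0.9 need Φ(δ − z_{0.025}) = 0.9, so δ = z_{0.025} + z_{0.10} = 1.960 + 1.282 = 3.242.
(Ignoring the negligible lower-tail rejection probability gives the usual closed-form inversion.)
δ = d·√n ⇒ n = (δ/d)² = (3.242 / 0.21)² = 238.26.
Rounding up, n = 239.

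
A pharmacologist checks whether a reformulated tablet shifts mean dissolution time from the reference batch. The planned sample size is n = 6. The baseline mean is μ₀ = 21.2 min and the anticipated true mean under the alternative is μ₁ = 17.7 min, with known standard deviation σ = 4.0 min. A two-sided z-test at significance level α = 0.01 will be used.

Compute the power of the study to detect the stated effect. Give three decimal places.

Standardized effect: d = |μ₁ − μ₀| / σ = |17.7 − 21.2| / 4.0 = 0.8750
Noncentrality parameter: δ = d·√n = 0.8750 × √6 = 2.1433
Two-sided α = 0.01 → critical value z_{0.005} = 2.576.
Power = Φ(δ − 2.576) + Φ(−δ − 2.576) = Φ(-0.433) + Φ(-4.719) = 0.3327 + 0.0000 = 0.3327.

Power ≈ 0.333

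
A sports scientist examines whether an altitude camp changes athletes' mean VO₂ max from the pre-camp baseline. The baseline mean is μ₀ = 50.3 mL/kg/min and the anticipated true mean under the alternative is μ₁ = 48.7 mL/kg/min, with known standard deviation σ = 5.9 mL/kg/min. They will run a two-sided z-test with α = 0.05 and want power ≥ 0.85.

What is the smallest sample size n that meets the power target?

Standardized effect: d = |μ₁ − μ₀| / σ = |48.7 − 50.3| / 5.9 = 0.2712
For power 0.85 need Φ(δ − z_{0.025}) = 0.85, so δ = z_{0.025} + z_{0.15} = 1.960 + 1.036 = 2.996.
(Ignoring the negligible lower-tail rejection probability gives the usual closed-form inversion.)
δ = d·√n ⇒ n = (δ/d)² = (2.996 / 0.2712)² = 122.09.
Rounding up, n = 123.

n = 123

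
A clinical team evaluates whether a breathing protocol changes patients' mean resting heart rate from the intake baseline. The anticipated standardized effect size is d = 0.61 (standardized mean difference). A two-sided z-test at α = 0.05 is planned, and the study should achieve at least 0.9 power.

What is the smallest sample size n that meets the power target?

For power 0.9 need Φ(δ − z_{0.025}) = 0.9, so δ = z_{0.025} + z_{0.10} = 1.960 + 1.282 = 3.242.
(For δ > 0 the lower-tail rejection region contributes negligibly to power, so the one-term inversion is standard.)
δ = d·√n ⇒ n = (δ/d)² = (3.242 / 0.61)² = 28.24.
Round up to the next whole unit.

n = 29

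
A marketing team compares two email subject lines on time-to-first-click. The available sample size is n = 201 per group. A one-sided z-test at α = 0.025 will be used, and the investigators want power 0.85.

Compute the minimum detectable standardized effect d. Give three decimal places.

Need Φ(δ − 1.960) = 0.85, so δ = 1.960 + 1.036 = 2.996.
δ = d·√(n/2) ⇒ d = δ/√(n/2) = 2.996/√(201/2) = 0.2989.

d ≈ 0.299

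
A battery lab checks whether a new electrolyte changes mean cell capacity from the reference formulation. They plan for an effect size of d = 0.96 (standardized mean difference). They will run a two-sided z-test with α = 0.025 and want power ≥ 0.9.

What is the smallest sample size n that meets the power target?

For power 0.9 need Φ(δ − z_{0.0125}) = 0.9, so δ = z_{0.0125} + z_{0.10} = 2.241 + 1.282 = 3.523.
(The Φ(−δ − z_{α/2}) term is vanishingly small for δ > 0 and is dropped in the standard sample-size formula.)
δ = d·√n ⇒ n = (δ/d)² = (3.523 / 0.96)² = 13.47.
Rounding up, n = 14.

n = 14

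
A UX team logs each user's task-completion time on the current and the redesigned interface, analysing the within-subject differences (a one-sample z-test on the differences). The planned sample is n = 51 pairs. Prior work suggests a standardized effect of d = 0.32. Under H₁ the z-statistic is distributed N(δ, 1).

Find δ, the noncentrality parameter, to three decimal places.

δ ≈ 2.285

δ = d·√n = 0.32 × √51 = 2.2853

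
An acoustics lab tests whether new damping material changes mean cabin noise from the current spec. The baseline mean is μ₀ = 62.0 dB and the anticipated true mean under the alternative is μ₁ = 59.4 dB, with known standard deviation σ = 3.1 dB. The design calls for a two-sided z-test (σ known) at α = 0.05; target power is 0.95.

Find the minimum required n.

Standardized effect: d = |μ₁ − μ₀| / σ = |59.4 − 62.0| / 3.1 = 0.8387
For power 0.95 need Φ(δ − z_{0.025}) = 0.95, so δ = z_{0.025} + z_{0.05} = 1.960 + 1.645 = 3.605.
(Ignoring the negligible lower-tail rejection probability gives the usual closed-form inversion.)
δ = d·√n ⇒ n = (δ/d)² = (3.605 / 0.8387)² = 18.47.
Round up to the next whole unit.

n = 19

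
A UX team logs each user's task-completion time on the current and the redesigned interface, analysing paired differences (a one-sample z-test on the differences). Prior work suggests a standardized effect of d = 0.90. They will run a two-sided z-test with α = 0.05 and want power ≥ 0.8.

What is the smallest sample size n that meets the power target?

For power 0.8 need Φ(δ − z_{0.025}) = 0.8, so δ = z_{0.025} + z_{0.20} = 1.960 + 0.842 = 2.802.
(The Φ(−δ − z_{α/2}) term is vanishingly small for δ > 0 and is dropped in the standard sample-size formula.)
δ = d·√n ⇒ n = (δ/d)² = (2.802 / 0.90)² = 9.69.
Round up to the next whole unit.

n = 10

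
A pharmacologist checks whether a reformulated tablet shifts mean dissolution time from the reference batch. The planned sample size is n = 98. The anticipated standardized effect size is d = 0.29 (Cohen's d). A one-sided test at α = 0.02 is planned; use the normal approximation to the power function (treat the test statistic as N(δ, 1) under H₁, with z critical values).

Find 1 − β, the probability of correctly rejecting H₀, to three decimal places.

Power ≈ 0.793

Noncentrality parameter: λ = d·√n = 0.29 × √98 = 2.8709
One-sided α = 0.02 → critical value z_{0.02} = 2.054.
Power = P(Z > 2.054 − λ) = Φ(0.817) = 0.7931.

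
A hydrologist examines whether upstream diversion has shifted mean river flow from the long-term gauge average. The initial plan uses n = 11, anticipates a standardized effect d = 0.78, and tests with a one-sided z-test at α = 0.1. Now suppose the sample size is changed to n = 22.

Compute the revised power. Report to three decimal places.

Power ≈ 0.991

With n = 22: δ = d·√n = 0.78 × √22 = 3.6585. Critical value z_{0.1} = 1.282.
Revised power = Φ(δ − 1.282) = Φ(2.377) = 0.9913.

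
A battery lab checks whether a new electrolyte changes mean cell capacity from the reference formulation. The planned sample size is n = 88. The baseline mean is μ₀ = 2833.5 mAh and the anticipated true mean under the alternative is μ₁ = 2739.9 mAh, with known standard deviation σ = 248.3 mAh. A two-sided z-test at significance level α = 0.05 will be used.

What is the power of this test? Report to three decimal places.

Power ≈ 0.943

Standardized effect: d = |μ₁ − μ₀| / σ = |2739.9 − 2833.5| / 248.3 = 0.3770
Noncentrality parameter: δ = d·√n = 0.3770 × √88 = 3.5362
Critical value for a two-sided test at α = 0.05: z_{α/2} = 1.960.
Power = Φ(δ − 1.960) + Φ(−δ − 1.960) = Φ(1.576) + Φ(-5.496) = 0.9425 + 0.0000 = 0.9425.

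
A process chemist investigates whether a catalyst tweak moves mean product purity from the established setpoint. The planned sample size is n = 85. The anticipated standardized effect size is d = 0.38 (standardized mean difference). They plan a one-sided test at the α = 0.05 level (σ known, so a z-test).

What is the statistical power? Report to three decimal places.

Noncentrality parameter: δ = d·√n = 0.38 × √85 = 3.5034
Critical value for a one-sided test at α = 0.05: z_α = 1.645.
Power = Φ(δ − 1.645) = Φ(1.859) = 0.9685.

Power ≈ 0.968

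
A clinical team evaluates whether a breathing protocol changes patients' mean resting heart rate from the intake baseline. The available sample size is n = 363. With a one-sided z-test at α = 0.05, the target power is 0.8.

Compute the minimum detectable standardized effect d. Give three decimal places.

d ≈ 0.131

Need Φ(δ − 1.645) = 0.8, so δ = 1.645 + 0.842 = 2.486.
δ = d·√n ⇒ d = δ/√n = 2.486/√363 = 0.1305.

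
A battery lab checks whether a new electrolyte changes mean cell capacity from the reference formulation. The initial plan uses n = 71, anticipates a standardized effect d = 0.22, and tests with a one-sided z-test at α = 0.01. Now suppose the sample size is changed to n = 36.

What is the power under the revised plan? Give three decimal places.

With n = 36: δ = d·√n = 0.22 × √36 = 1.3200. Critical value z_{0.01} = 2.326.
Revised power = Φ(δ − 2.326) = Φ(-1.006) = 0.1571.

Power ≈ 0.157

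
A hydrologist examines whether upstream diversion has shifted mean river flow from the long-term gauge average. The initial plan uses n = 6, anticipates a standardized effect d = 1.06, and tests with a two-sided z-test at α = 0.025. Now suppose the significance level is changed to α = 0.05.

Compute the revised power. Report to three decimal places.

Power ≈ 0.738

δ = d·√n = 1.06 × √6 = 2.5965 (unchanged). New critical value: z_{0.025} = 1.960.
Revised power = Φ(δ − 1.960) + Φ(−δ − 1.960) = Φ(0.636) + Φ(-4.556) = 0.7378 + 0.0000 = 0.7378.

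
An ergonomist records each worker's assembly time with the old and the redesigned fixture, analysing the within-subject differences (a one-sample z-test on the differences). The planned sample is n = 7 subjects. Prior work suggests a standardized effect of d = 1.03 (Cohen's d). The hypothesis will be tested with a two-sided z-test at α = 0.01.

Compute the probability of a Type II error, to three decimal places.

β ≈ 0.441

Noncentrality parameter: δ = d·√n = 1.03 × √7 = 2.7251
Critical value for a two-sided test at α = 0.01: z_{α/2} = 2.576.
Power = Φ(δ − 2.576) + Φ(−δ − 2.576) = Φ(0.149) + Φ(-5.301) = 0.5593 + 0.0000 = 0.5593.
Type II error: β = 1 − power = 1 − 0.5593 = 0.4407.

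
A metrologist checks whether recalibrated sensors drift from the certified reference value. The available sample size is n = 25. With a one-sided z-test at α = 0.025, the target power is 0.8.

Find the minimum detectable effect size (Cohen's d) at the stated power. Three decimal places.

Required noncentrality: δ = z_{0.025} + z_{0.20} = 1.960 + 0.842 = 2.802.
δ = d·√n ⇒ d = δ/√n = 2.802/√25 = 0.5603.

d ≈ 0.560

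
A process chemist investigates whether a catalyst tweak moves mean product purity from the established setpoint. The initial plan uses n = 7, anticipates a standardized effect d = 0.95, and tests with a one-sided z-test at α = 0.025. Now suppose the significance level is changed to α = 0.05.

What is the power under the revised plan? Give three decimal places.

Power ≈ 0.807

δ = d·√n = 0.95 × √7 = 2.5135 (unchanged). New critical value: z_{0.05} = 1.645.
Revised power = P(Z > 1.645 − δ) = Φ(0.869) = 0.8075.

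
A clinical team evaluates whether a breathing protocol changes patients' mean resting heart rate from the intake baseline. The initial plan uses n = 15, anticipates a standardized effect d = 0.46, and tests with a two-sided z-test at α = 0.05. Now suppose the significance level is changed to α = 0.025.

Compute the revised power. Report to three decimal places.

δ = d·√n = 0.46 × √15 = 1.7816 (unchanged). New critical value: z_{0.0125} = 2.241.
Revised power = Φ(δ − 2.241) + Φ(−δ − 2.241) = Φ(-0.460) + Φ(-4.023) = 0.3228 + 0.0000 = 0.3228.

Power ≈ 0.323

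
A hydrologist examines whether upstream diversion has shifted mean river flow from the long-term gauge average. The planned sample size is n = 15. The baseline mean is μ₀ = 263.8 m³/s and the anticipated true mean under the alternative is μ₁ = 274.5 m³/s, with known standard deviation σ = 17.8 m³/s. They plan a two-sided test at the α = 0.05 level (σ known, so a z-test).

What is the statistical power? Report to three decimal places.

Standardized effect: d = |μ₁ − μ₀| / σ = |274.5 − 263.8| / 17.8 = 0.6011
Noncentrality parameter: δ = d·√n = 0.6011 × √15 = 2.3281
Two-sided α = 0.05 → critical value z_{0.025} = 1.960.
Power = Φ(δ − 1.960) + Φ(−δ − 1.960) = Φ(0.368) + Φ(-4.288) = 0.6436 + 0.0000 = 0.6436.

Power ≈ 0.644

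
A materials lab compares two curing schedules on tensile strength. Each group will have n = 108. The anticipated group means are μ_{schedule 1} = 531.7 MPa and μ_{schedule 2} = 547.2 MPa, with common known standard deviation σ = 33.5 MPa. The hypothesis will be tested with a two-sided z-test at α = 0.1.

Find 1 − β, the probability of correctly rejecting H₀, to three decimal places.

Power ≈ 0.960

Standardized effect: d = |μ_{schedule 1} − μ_{schedule 2}| / σ = |531.7 − 547.2| / 33.5 = 0.4627
Noncentrality parameter: δ = d·√(n/2) = 0.4627 × √(108/2) = 3.4000
Critical value for a two-sided test at α = 0.1: z_{α/2} = 1.645.
Power = Φ(δ − 1.645) + Φ(−δ − 1.645) = Φ(1.755) + Φ(-5.045) = 0.9604 + 0.0000 = 0.9604.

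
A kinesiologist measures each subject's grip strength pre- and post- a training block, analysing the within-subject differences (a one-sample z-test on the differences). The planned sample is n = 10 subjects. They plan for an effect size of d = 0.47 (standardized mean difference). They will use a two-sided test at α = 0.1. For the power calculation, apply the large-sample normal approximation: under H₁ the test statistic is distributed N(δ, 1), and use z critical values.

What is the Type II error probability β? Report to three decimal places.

β ≈ 0.562

Noncentrality parameter: λ = d·√n = 0.47 × √10 = 1.4863
Two-sided α = 0.1 → critical value z_{0.05} = 1.645.
Power = Φ(λ − 1.645) + Φ(−λ − 1.645) = Φ(-0.159) + Φ(-3.131) = 0.4370 + 0.0009 = 0.4379.
Type II error: β = 1 − power = 1 − 0.4379 = 0.5621.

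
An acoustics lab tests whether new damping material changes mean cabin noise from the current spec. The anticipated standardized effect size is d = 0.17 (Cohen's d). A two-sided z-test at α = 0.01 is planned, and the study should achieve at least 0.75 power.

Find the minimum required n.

n = 366

For power 0.75 need Φ(δ − z_{0.005}) = 0.75, so δ = z_{0.005} + z_{0.25} = 2.576 + 0.674 = 3.250.
(Ignoring the negligible lower-tail rejection probability gives the usual closed-form inversion.)
δ = d·√n ⇒ n = (δ/d)² = (3.250 / 0.17)² = 365.56.
Round up to the next whole unit.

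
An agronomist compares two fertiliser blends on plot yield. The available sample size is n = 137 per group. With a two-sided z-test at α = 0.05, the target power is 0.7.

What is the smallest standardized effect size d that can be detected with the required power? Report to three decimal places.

d ≈ 0.300

Required noncentrality: δ = z_{0.025} + z_{0.30} = 1.960 + 0.524 = 2.484.
(The second rejection-region term Φ(−δ − z_{α/2}) is negligible and dropped.)
δ = d·√(n/2) ⇒ d = δ/√(n/2) = 2.484/√(137/2) = 0.3002.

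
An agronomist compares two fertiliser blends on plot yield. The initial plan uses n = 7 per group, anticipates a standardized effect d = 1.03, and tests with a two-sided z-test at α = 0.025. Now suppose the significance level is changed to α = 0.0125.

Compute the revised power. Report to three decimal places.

δ = d·√(n/2) = 1.03 × √(7/2) = 1.9270 (unchanged). New critical value: z_{0.0063} = 2.498.
Revised power = Φ(δ − 2.498) + Φ(−δ − 2.498) = Φ(-0.571) + Φ(-4.425) = 0.2841 + 0.0000 = 0.2841.

Power ≈ 0.284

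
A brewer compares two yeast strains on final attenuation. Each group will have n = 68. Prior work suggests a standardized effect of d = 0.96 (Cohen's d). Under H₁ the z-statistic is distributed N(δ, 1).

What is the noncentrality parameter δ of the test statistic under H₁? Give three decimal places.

δ ≈ 5.598

δ = d·√(n/2) = 0.96 × √(68/2) = 5.5977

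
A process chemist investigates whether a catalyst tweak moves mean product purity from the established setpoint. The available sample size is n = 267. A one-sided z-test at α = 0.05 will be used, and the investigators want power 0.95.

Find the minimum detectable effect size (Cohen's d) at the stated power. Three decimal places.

d ≈ 0.201

Need Φ(δ − 1.645) = 0.95, so δ = 1.645 + 1.645 = 3.290.
δ = d·√n ⇒ d = δ/√n = 3.290/√267 = 0.2013.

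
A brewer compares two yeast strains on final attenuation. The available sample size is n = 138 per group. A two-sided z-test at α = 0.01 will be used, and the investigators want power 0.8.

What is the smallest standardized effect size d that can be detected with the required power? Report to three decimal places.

Need Φ(δ − 2.576) = 0.8, so δ = 2.576 + 0.842 = 3.417.
(The second rejection-region term Φ(−δ − z_{α/2}) is negligible and dropped.)
δ = d·√(n/2) ⇒ d = δ/√(n/2) = 3.417/√(138/2) = 0.4114.

d ≈ 0.411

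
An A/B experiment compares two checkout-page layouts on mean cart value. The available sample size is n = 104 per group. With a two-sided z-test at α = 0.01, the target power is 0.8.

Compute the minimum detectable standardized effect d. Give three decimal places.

d ≈ 0.474

Required noncentrality: δ = z_{0.005} + z_{0.20} = 2.576 + 0.842 = 3.417.
(Lower-tail contribution to power is negligible for δ > 0.)
δ = d·√(n/2) ⇒ d = δ/√(n/2) = 3.417/√(104/2) = 0.4739.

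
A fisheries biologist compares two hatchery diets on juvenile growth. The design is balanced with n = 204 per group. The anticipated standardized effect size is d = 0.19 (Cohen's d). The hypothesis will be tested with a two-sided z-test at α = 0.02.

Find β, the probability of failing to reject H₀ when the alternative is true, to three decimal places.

Noncentrality parameter: δ = d·√(n/2) = 0.19 × √(204/2) = 1.9189
Two-sided α = 0.02 → critical value z_{0.01} = 2.326.
Power = Φ(δ − 2.326) + Φ(−δ − 2.326) = Φ(-0.407) + Φ(-4.245) = 0.3418 + 0.0000 = 0.3419.
Type II error: β = 1 − power = 1 − 0.3419 = 0.6581.

β ≈ 0.658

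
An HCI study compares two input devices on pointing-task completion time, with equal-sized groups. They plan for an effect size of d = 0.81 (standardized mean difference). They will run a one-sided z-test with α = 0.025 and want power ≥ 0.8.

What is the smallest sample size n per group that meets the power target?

Set Φ(δ − 1.960) = 0.8; then δ − 1.960 = Φ⁻¹(0.8) = 0.842, giving δ = 2.802.
δ = d·√(n/2) ⇒ n = 2(δ/d)² = 2 × (2.802 / 0.81)² = 23.93.
Round up to the next whole unit.

n = 24 per group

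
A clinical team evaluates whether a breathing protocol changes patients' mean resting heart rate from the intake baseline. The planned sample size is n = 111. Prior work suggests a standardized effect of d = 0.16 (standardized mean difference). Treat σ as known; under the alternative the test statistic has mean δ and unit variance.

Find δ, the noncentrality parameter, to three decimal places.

The noncentrality parameter scales effect size by the design's sample-size factor: δ = d·√n = 0.16 × √111 = 1.6857

δ ≈ 1.686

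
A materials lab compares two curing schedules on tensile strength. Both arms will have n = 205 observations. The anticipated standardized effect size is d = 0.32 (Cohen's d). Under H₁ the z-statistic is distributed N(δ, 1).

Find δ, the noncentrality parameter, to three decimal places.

δ ≈ 3.240

δ = d·√(n/2) = 0.32 × √(205/2) = 3.2398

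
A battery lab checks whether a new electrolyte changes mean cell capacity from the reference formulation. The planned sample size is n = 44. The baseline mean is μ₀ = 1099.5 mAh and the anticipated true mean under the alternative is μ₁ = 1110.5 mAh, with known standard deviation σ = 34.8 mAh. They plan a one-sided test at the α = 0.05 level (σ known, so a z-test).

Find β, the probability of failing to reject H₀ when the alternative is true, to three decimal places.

Standardized effect: d = |μ₁ − μ₀| / σ = |1110.5 − 1099.5| / 34.8 = 0.3161
Noncentrality parameter: δ = d·√n = 0.3161 × √44 = 2.0967
One-sided α = 0.05 → critical value z_{0.05} = 1.645.
Power = Φ(δ − 1.645) = Φ(0.452) = 0.6743.
Type II error: β = 1 − power = 1 − 0.6743 = 0.3257.

β ≈ 0.326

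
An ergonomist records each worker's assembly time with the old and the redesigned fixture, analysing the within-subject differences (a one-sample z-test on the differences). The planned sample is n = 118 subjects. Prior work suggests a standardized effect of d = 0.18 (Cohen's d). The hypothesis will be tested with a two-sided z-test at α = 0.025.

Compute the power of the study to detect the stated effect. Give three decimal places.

Power ≈ 0.387

Noncentrality parameter: δ = d·√n = 0.18 × √118 = 1.9553
Critical value for a two-sided test at α = 0.025: z_{α/2} = 2.241.
Power = Φ(δ − 2.241) + Φ(−δ − 2.241) = Φ(-0.286) + Φ(-4.197) = 0.3874 + 0.0000 = 0.3874.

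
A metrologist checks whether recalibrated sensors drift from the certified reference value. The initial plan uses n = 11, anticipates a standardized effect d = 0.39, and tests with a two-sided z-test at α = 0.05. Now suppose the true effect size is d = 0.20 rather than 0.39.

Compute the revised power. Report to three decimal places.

Power ≈ 0.102

With d = 0.20: δ = d·√n = 0.20 × √11 = 0.6633. Critical value z_{0.025} = 1.960.
Revised power = Φ(δ − 1.960) + Φ(−δ − 1.960) = Φ(-1.297) + Φ(-2.623) = 0.0974 + 0.0044 = 0.1017.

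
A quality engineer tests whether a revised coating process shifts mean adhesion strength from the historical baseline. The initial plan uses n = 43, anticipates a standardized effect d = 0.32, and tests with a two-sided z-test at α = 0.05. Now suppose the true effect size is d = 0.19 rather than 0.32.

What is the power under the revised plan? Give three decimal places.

Power ≈ 0.238

With d = 0.19: δ = d·√n = 0.19 × √43 = 1.2459. Critical value z_{0.025} = 1.960.
Revised power = Φ(δ − 1.960) + Φ(−δ − 1.960) = Φ(-0.714) + Φ(-3.206) = 0.2376 + 0.0007 = 0.2383.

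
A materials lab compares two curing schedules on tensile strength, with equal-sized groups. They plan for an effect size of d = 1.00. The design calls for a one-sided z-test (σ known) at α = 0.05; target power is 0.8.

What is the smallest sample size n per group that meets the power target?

For power 0.8 need Φ(δ − z_{0.05}) = 0.8, so δ = z_{0.05} + z_{0.20} = 1.645 + 0.842 = 2.486.
δ = d·√(n/2) ⇒ n = 2(δ/d)² = 2 × (2.486 / 1.00)² = 12.37.
Round up to the next whole unit.

n = 13 per group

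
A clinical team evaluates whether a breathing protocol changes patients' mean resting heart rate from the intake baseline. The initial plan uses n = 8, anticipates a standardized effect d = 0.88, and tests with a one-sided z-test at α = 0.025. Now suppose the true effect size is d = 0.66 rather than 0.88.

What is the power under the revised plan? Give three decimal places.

With d = 0.66: δ = d·√n = 0.66 × √8 = 1.8668. Critical value z_{0.025} = 1.960.
Revised power = P(Z > 1.960 − δ) = Φ(-0.093) = 0.4629.

Power ≈ 0.463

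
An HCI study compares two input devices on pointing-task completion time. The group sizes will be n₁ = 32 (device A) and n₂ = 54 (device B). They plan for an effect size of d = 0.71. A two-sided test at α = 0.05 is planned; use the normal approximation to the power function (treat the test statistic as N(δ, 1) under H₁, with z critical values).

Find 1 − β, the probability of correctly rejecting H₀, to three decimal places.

Noncentrality parameter: δ = d / √(1/n₁ + 1/n₂) = 0.71 / √(1/32 + 1/54) = 3.1826
Two-sided α = 0.05 → critical value z_{0.025} = 1.960.
Power = Φ(δ − 1.960) + Φ(−δ − 1.960) = Φ(1.223) + Φ(-5.143) = 0.8893 + 0.0000 = 0.8893.

Power ≈ 0.889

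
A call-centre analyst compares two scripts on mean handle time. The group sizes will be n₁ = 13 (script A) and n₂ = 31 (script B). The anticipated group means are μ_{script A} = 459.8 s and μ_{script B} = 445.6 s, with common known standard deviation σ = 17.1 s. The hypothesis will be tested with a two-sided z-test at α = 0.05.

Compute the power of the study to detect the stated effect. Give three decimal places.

Standardized effect: d = |μ_{script A} − μ_{script B}| / σ = |459.8 − 445.6| / 17.1 = 0.8304
Noncentrality parameter: δ = d / √(1/n₁ + 1/n₂) = 0.8304 / √(1/13 + 1/31) = 2.5132
Two-sided α = 0.05 → critical value z_{0.025} = 1.960.
Power = Φ(δ − 1.960) + Φ(−δ − 1.960) = Φ(0.553) + Φ(-4.473) = 0.7099 + 0.0000 = 0.7099.

Power ≈ 0.710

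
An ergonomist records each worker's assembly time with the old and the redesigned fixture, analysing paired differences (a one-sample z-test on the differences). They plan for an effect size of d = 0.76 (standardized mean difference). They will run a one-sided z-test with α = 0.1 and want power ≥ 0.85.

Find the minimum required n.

Set Φ(δ − 1.282) = 0.85; then δ − 1.282 = Φ⁻¹(0.85) = 1.036, giving δ = 2.318.
δ = d·√n ⇒ n = (δ/d)² = (2.318 / 0.76)² = 9.30.
Round up to the next whole unit.

n = 10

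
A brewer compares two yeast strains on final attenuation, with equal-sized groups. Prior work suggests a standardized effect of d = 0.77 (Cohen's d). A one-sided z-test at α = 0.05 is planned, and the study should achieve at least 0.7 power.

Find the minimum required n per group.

n = 16 per group

For power 0.7 need Φ(δ − z_{0.05}) = 0.7, so δ = z_{0.05} + z_{0.30} = 1.645 + 0.524 = 2.169.
δ = d·√(n/2) ⇒ n = 2(δ/d)² = 2 × (2.169 / 0.77)² = 15.87.
Round up to the next whole unit.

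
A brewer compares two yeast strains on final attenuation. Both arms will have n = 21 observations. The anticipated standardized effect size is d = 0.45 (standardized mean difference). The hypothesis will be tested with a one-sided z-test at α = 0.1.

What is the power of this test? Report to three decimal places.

Noncentrality parameter: δ = d·√(n/2) = 0.45 × √(21/2) = 1.4582
One-sided α = 0.1 → critical value z_{0.1} = 1.282.
Power = Φ(δ − 1.282) = Φ(0.177) = 0.5701.

Power ≈ 0.570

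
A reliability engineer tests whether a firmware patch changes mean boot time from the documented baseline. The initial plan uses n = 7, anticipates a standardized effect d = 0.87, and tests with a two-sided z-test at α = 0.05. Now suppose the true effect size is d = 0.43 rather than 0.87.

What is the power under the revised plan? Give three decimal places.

Power ≈ 0.206

With d = 0.43: δ = d·√n = 0.43 × √7 = 1.1377. Critical value z_{0.025} = 1.960.
Revised power = Φ(δ − 1.960) + Φ(−δ − 1.960) = Φ(-0.822) + Φ(-3.098) = 0.2055 + 0.0010 = 0.2064.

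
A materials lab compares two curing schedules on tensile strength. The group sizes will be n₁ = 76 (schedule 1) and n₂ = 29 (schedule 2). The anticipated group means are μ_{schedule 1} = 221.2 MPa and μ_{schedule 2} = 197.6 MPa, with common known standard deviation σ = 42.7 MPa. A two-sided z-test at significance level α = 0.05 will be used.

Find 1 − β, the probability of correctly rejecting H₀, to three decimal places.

Standardized effect: d = |μ_{schedule 1} − μ_{schedule 2}| / σ = |221.2 − 197.6| / 42.7 = 0.5527
Noncentrality parameter: λ = d / √(1/n₁ + 1/n₂) = 0.5527 / √(1/76 + 1/29) = 2.5322
Two-sided α = 0.05 → critical value z_{0.025} = 1.960.
Power = Φ(λ − 1.960) + Φ(−λ − 1.960) = Φ(0.572) + Φ(-4.492) = 0.7164 + 0.0000 = 0.7164.

Power ≈ 0.716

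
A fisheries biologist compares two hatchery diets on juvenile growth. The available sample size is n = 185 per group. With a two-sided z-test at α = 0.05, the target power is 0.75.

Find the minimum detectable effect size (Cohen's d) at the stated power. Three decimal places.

d ≈ 0.274

Need Φ(δ − 1.960) = 0.75, so δ = 1.960 + 0.674 = 2.634.
(The second rejection-region term Φ(−δ − z_{α/2}) is negligible and dropped.)
δ = d·√(n/2) ⇒ d = δ/√(n/2) = 2.634/√(185/2) = 0.2739.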